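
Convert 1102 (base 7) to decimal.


Positional values (base 7):
  2 × 7^0 = 2 × 1 = 2
  0 × 7^1 = 0 × 7 = 0
  1 × 7^2 = 1 × 49 = 49
  1 × 7^3 = 1 × 343 = 343
Sum = 2 + 0 + 49 + 343
= 394


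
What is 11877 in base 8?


Divide by 8 repeatedly:
11877 ÷ 8 = 1484 remainder 5
1484 ÷ 8 = 185 remainder 4
185 ÷ 8 = 23 remainder 1
23 ÷ 8 = 2 remainder 7
2 ÷ 8 = 0 remainder 2
Reading remainders bottom-up:
= 0o27145


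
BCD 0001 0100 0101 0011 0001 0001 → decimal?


Each 4-bit group → digit:
  0001 → 1
  0100 → 4
  0101 → 5
  0011 → 3
  0001 → 1
  0001 → 1
= 145311


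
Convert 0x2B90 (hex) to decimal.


Positional values:
Position 0: 0 × 16^0 = 0 × 1 = 0
Position 1: 9 × 16^1 = 9 × 16 = 144
Position 2: B × 16^2 = 11 × 256 = 2816
Position 3: 2 × 16^3 = 2 × 4096 = 8192
Sum = 0 + 144 + 2816 + 8192
= 11152


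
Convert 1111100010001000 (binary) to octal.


Group into 3-bit groups: 001111100010001000
  001 = 1
  111 = 7
  100 = 4
  010 = 2
  001 = 1
  000 = 0
= 0o174210


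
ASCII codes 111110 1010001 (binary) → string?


Codes (binary): 111110 1010001
Per-code ASCII lookup:
  111110 = 62  (special character) → '>'
  1010001 = 81  (range 65-90: uppercase, 81 - 65 = 16) → 'Q'
= '>Q'


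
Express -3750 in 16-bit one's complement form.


Original: 0000111010100110
Invert all bits:
  bit 0: 0 → 1
  bit 1: 0 → 1
  bit 2: 0 → 1
  bit 3: 0 → 1
  bit 4: 1 → 0
  bit 5: 1 → 0
  bit 6: 1 → 0
  bit 7: 0 → 1
  bit 8: 1 → 0
  bit 9: 0 → 1
  bit 10: 1 → 0
  bit 11: 0 → 1
  bit 12: 0 → 1
  bit 13: 1 → 0
  bit 14: 1 → 0
  bit 15: 0 → 1
= 1111000101011001


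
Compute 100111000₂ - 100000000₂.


Align and subtract column by column (LSB to MSB, borrowing when needed):
  100111000
- 100000000
  ---------
  col 0: (0 - 0 borrow-in) - 0 → 0 - 0 = 0, borrow out 0
  col 1: (0 - 0 borrow-in) - 0 → 0 - 0 = 0, borrow out 0
  col 2: (0 - 0 borrow-in) - 0 → 0 - 0 = 0, borrow out 0
  col 3: (1 - 0 borrow-in) - 0 → 1 - 0 = 1, borrow out 0
  col 4: (1 - 0 borrow-in) - 0 → 1 - 0 = 1, borrow out 0
  col 5: (1 - 0 borrow-in) - 0 → 1 - 0 = 1, borrow out 0
  col 6: (0 - 0 borrow-in) - 0 → 0 - 0 = 0, borrow out 0
  col 7: (0 - 0 borrow-in) - 0 → 0 - 0 = 0, borrow out 0
  col 8: (1 - 0 borrow-in) - 1 → 1 - 1 = 0, borrow out 0
Reading bits MSB→LSB: 000111000
Strip leading zeros: 111000
= 111000


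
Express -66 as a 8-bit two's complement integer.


Original: 01000010
Step 1 - Invert all bits: 10111101
Step 2 - Add 1: 10111101 + 1
= 10111110 (represents -66)


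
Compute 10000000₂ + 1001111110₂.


Align and add column by column (LSB to MSB, carry propagating):
  00010000000
+ 01001111110
  -----------
  col 0: 0 + 0 + 0 (carry in) = 0 → bit 0, carry out 0
  col 1: 0 + 1 + 0 (carry in) = 1 → bit 1, carry out 0
  col 2: 0 + 1 + 0 (carry in) = 1 → bit 1, carry out 0
  col 3: 0 + 1 + 0 (carry in) = 1 → bit 1, carry out 0
  col 4: 0 + 1 + 0 (carry in) = 1 → bit 1, carry out 0
  col 5: 0 + 1 + 0 (carry in) = 1 → bit 1, carry out 0
  col 6: 0 + 1 + 0 (carry in) = 1 → bit 1, carry out 0
  col 7: 1 + 0 + 0 (carry in) = 1 → bit 1, carry out 0
  col 8: 0 + 0 + 0 (carry in) = 0 → bit 0, carry out 0
  col 9: 0 + 1 + 0 (carry in) = 1 → bit 1, carry out 0
  col 10: 0 + 0 + 0 (carry in) = 0 → bit 0, carry out 0
Reading bits MSB→LSB: 01011111110
Strip leading zeros: 1011111110
= 1011111110


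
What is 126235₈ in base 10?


Positional values:
Position 0: 5 × 8^0 = 5
Position 1: 3 × 8^1 = 24
Position 2: 2 × 8^2 = 128
Position 3: 6 × 8^3 = 3072
Position 4: 2 × 8^4 = 8192
Position 5: 1 × 8^5 = 32768
Sum = 5 + 24 + 128 + 3072 + 8192 + 32768
= 44189


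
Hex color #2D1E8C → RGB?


Hex: #2D1E8C
R = 2D₁₆ = 45
G = 1E₁₆ = 30
B = 8C₁₆ = 140
= RGB(45, 30, 140)


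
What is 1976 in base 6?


Divide by 6 repeatedly:
1976 ÷ 6 = 329 remainder 2
329 ÷ 6 = 54 remainder 5
54 ÷ 6 = 9 remainder 0
9 ÷ 6 = 1 remainder 3
1 ÷ 6 = 0 remainder 1
Reading remainders bottom-up:
= 13052


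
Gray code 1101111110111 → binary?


Gray code: 1101111110111
MSB stays the same: 1
Each subsequent bit = prev_binary XOR current_gray:
  B[1] = 1 XOR 1 = 0
  B[2] = 0 XOR 0 = 0
  B[3] = 0 XOR 1 = 1
  B[4] = 1 XOR 1 = 0
  B[5] = 0 XOR 1 = 1
  B[6] = 1 XOR 1 = 0
  B[7] = 0 XOR 1 = 1
  B[8] = 1 XOR 1 = 0
  B[9] = 0 XOR 0 = 0
  B[10] = 0 XOR 1 = 1
  B[11] = 1 XOR 1 = 0
  B[12] = 0 XOR 1 = 1
= 1001010100101 (4773 decimal)


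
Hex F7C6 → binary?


Each hex digit → 4 binary bits:
  F = 1111
  7 = 0111
  C = 1100
  6 = 0110
Concatenate: 1111 0111 1100 0110
= 1111011111000110


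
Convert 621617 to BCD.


Each digit → 4-bit binary:
  6 → 0110
  2 → 0010
  1 → 0001
  6 → 0110
  1 → 0001
  7 → 0111
= 0110 0010 0001 0110 0001 0111


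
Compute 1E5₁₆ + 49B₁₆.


Align and add column by column (LSB to MSB, each column mod 16 with carry):
  01E5
+ 049B
  ----
  col 0: 5(5) + B(11) + 0 (carry in) = 16 → 0(0), carry out 1
  col 1: E(14) + 9(9) + 1 (carry in) = 24 → 8(8), carry out 1
  col 2: 1(1) + 4(4) + 1 (carry in) = 6 → 6(6), carry out 0
  col 3: 0(0) + 0(0) + 0 (carry in) = 0 → 0(0), carry out 0
Reading digits MSB→LSB: 0680
Strip leading zeros: 680
= 0x680


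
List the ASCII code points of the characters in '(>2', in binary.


String: '(>2'  (3 characters)
Per-character ASCII lookup:
  '(': special character: '(' = 40 → 101000
  '>': special character: '>' = 62 → 111110
  '2': digits start at 48: '2' = 48 + 2 = 50 → 110010
= 101000 111110 110010


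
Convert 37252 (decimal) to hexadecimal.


Divide by 16 repeatedly:
37252 ÷ 16 = 2328 remainder 4 (4)
2328 ÷ 16 = 145 remainder 8 (8)
145 ÷ 16 = 9 remainder 1 (1)
9 ÷ 16 = 0 remainder 9 (9)
Reading remainders bottom-up:
= 0x9184


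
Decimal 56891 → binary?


Divide by 2 repeatedly:
56891 ÷ 2 = 28445 remainder 1
28445 ÷ 2 = 14222 remainder 1
14222 ÷ 2 = 7111 remainder 0
7111 ÷ 2 = 3555 remainder 1
3555 ÷ 2 = 1777 remainder 1
1777 ÷ 2 = 888 remainder 1
888 ÷ 2 = 444 remainder 0
444 ÷ 2 = 222 remainder 0
222 ÷ 2 = 111 remainder 0
111 ÷ 2 = 55 remainder 1
55 ÷ 2 = 27 remainder 1
27 ÷ 2 = 13 remainder 1
13 ÷ 2 = 6 remainder 1
6 ÷ 2 = 3 remainder 0
3 ÷ 2 = 1 remainder 1
1 ÷ 2 = 0 remainder 1
Reading remainders bottom-up:
= 1101111000111011


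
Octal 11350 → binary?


Each octal digit → 3 binary bits:
  1 = 001
  1 = 001
  3 = 011
  5 = 101
  0 = 000
Concatenate: 001 001 011 101 000
= 001001011101000


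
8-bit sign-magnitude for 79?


Sign bit: 0 (positive)
Magnitude: 79 = 1001111
= 01001111


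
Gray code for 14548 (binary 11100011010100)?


Binary: 11100011010100
Gray code: G = B XOR (B >> 1)
B >> 1 = 01110001101010
11100011010100 XOR 01110001101010:
  1 XOR 0 = 1
  1 XOR 1 = 0
  1 XOR 1 = 0
  0 XOR 1 = 1
  0 XOR 0 = 0
  0 XOR 0 = 0
  1 XOR 0 = 1
  1 XOR 1 = 0
  0 XOR 1 = 1
  1 XOR 0 = 1
  0 XOR 1 = 1
  1 XOR 0 = 1
  0 XOR 1 = 1
  0 XOR 0 = 0
= 10010010111110


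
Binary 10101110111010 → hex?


Group into 4-bit nibbles: 0010101110111010
  0010 = 2
  1011 = B
  1011 = B
  1010 = A
= 0x2BBA


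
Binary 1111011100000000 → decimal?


Positional values:
Bit 8: 1 × 2^8 = 256
Bit 9: 1 × 2^9 = 512
Bit 10: 1 × 2^10 = 1024
Bit 12: 1 × 2^12 = 4096
Bit 13: 1 × 2^13 = 8192
Bit 14: 1 × 2^14 = 16384
Bit 15: 1 × 2^15 = 32768
Sum = 256 + 512 + 1024 + 4096 + 8192 + 16384 + 32768
= 63232


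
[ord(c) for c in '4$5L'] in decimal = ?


String: '4$5L'  (4 characters)
Per-character ASCII lookup:
  '4': digits start at 48: '4' = 48 + 4 = 52
  '$': special character: '$' = 36
  '5': digits start at 48: '5' = 48 + 5 = 53
  'L': uppercase starts at 65: 'L' = 65 + 11 = 76
= 52 36 53 76


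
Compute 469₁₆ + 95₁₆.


Align and add column by column (LSB to MSB, each column mod 16 with carry):
  0469
+ 0095
  ----
  col 0: 9(9) + 5(5) + 0 (carry in) = 14 → E(14), carry out 0
  col 1: 6(6) + 9(9) + 0 (carry in) = 15 → F(15), carry out 0
  col 2: 4(4) + 0(0) + 0 (carry in) = 4 → 4(4), carry out 0
  col 3: 0(0) + 0(0) + 0 (carry in) = 0 → 0(0), carry out 0
Reading digits MSB→LSB: 04FE
Strip leading zeros: 4FE
= 0x4FE


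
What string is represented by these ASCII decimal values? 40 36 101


Codes (decimal): 40 36 101
Per-code ASCII lookup:
  40  (special character) → '('
  36  (special character) → '$'
  101  (range 97-122: lowercase, 101 - 97 = 4) → 'e'
= '($e'


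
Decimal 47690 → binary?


Divide by 2 repeatedly:
47690 ÷ 2 = 23845 remainder 0
23845 ÷ 2 = 11922 remainder 1
11922 ÷ 2 = 5961 remainder 0
5961 ÷ 2 = 2980 remainder 1
2980 ÷ 2 = 1490 remainder 0
1490 ÷ 2 = 745 remainder 0
745 ÷ 2 = 372 remainder 1
372 ÷ 2 = 186 remainder 0
186 ÷ 2 = 93 remainder 0
93 ÷ 2 = 46 remainder 1
46 ÷ 2 = 23 remainder 0
23 ÷ 2 = 11 remainder 1
11 ÷ 2 = 5 remainder 1
5 ÷ 2 = 2 remainder 1
2 ÷ 2 = 1 remainder 0
1 ÷ 2 = 0 remainder 1
Reading remainders bottom-up:
= 1011101001001010


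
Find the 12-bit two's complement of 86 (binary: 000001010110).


Original: 000001010110
Step 1 - Invert all bits: 111110101001
Step 2 - Add 1: 111110101001 + 1
= 111110101010 (represents -86)


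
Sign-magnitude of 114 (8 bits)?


Sign bit: 0 (positive)
Magnitude: 114 = 1110010
= 01110010


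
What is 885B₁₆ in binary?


Each hex digit → 4 binary bits:
  8 = 1000
  8 = 1000
  5 = 0101
  B = 1011
Concatenate: 1000 1000 0101 1011
= 1000100001011011


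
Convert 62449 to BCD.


Each digit → 4-bit binary:
  6 → 0110
  2 → 0010
  4 → 0100
  4 → 0100
  9 → 1001
= 0110 0010 0100 0100 1001


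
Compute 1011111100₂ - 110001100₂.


Align and subtract column by column (LSB to MSB, borrowing when needed):
  1011111100
- 0110001100
  ----------
  col 0: (0 - 0 borrow-in) - 0 → 0 - 0 = 0, borrow out 0
  col 1: (0 - 0 borrow-in) - 0 → 0 - 0 = 0, borrow out 0
  col 2: (1 - 0 borrow-in) - 1 → 1 - 1 = 0, borrow out 0
  col 3: (1 - 0 borrow-in) - 1 → 1 - 1 = 0, borrow out 0
  col 4: (1 - 0 borrow-in) - 0 → 1 - 0 = 1, borrow out 0
  col 5: (1 - 0 borrow-in) - 0 → 1 - 0 = 1, borrow out 0
  col 6: (1 - 0 borrow-in) - 0 → 1 - 0 = 1, borrow out 0
  col 7: (1 - 0 borrow-in) - 1 → 1 - 1 = 0, borrow out 0
  col 8: (0 - 0 borrow-in) - 1 → borrow from next column: (0+2) - 1 = 1, borrow out 1
  col 9: (1 - 1 borrow-in) - 0 → 0 - 0 = 0, borrow out 0
Reading bits MSB→LSB: 0101110000
Strip leading zeros: 101110000
= 101110000


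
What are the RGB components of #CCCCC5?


Hex: #CCCCC5
R = CC₁₆ = 204
G = CC₁₆ = 204
B = C5₁₆ = 197
= RGB(204, 204, 197)


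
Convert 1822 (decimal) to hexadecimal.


Divide by 16 repeatedly:
1822 ÷ 16 = 113 remainder 14 (E)
113 ÷ 16 = 7 remainder 1 (1)
7 ÷ 16 = 0 remainder 7 (7)
Reading remainders bottom-up:
= 0x71E


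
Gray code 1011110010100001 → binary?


Gray code: 1011110010100001
MSB stays the same: 1
Each subsequent bit = prev_binary XOR current_gray:
  B[1] = 1 XOR 0 = 1
  B[2] = 1 XOR 1 = 0
  B[3] = 0 XOR 1 = 1
  B[4] = 1 XOR 1 = 0
  B[5] = 0 XOR 1 = 1
  B[6] = 1 XOR 0 = 1
  B[7] = 1 XOR 0 = 1
  B[8] = 1 XOR 1 = 0
  B[9] = 0 XOR 0 = 0
  B[10] = 0 XOR 1 = 1
  B[11] = 1 XOR 0 = 1
  B[12] = 1 XOR 0 = 1
  B[13] = 1 XOR 0 = 1
  B[14] = 1 XOR 0 = 1
  B[15] = 1 XOR 1 = 0
= 1101011100111110 (55102 decimal)


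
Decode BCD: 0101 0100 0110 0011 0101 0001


Each 4-bit group → digit:
  0101 → 5
  0100 → 4
  0110 → 6
  0011 → 3
  0101 → 5
  0001 → 1
= 546351


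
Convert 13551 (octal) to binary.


Each octal digit → 3 binary bits:
  1 = 001
  3 = 011
  5 = 101
  5 = 101
  1 = 001
Concatenate: 001 011 101 101 001
= 001011101101001


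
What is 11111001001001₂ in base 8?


Group into 3-bit groups: 011111001001001
  011 = 3
  111 = 7
  001 = 1
  001 = 1
  001 = 1
= 0o37111


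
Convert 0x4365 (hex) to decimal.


Positional values:
Position 0: 5 × 16^0 = 5 × 1 = 5
Position 1: 6 × 16^1 = 6 × 16 = 96
Position 2: 3 × 16^2 = 3 × 256 = 768
Position 3: 4 × 16^3 = 4 × 4096 = 16384
Sum = 5 + 96 + 768 + 16384
= 17253


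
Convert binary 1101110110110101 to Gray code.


Binary: 1101110110110101
Gray code: G = B XOR (B >> 1)
B >> 1 = 0110111011011010
1101110110110101 XOR 0110111011011010:
  1 XOR 0 = 1
  1 XOR 1 = 0
  0 XOR 1 = 1
  1 XOR 0 = 1
  1 XOR 1 = 0
  1 XOR 1 = 0
  0 XOR 1 = 1
  1 XOR 0 = 1
  1 XOR 1 = 0
  0 XOR 1 = 1
  1 XOR 0 = 1
  1 XOR 1 = 0
  0 XOR 1 = 1
  1 XOR 0 = 1
  0 XOR 1 = 1
  1 XOR 0 = 1
= 1011001101101111


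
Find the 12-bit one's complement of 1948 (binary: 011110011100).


Original: 011110011100
Invert all bits:
  bit 0: 0 → 1
  bit 1: 1 → 0
  bit 2: 1 → 0
  bit 3: 1 → 0
  bit 4: 1 → 0
  bit 5: 0 → 1
  bit 6: 0 → 1
  bit 7: 1 → 0
  bit 8: 1 → 0
  bit 9: 1 → 0
  bit 10: 0 → 1
  bit 11: 0 → 1
= 100001100011


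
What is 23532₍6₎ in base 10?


Positional values (base 6):
  2 × 6^0 = 2 × 1 = 2
  3 × 6^1 = 3 × 6 = 18
  5 × 6^2 = 5 × 36 = 180
  3 × 6^3 = 3 × 216 = 648
  2 × 6^4 = 2 × 1296 = 2592
Sum = 2 + 18 + 180 + 648 + 2592
= 3440


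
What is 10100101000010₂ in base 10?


Positional values:
Bit 1: 1 × 2^1 = 2
Bit 6: 1 × 2^6 = 64
Bit 8: 1 × 2^8 = 256
Bit 11: 1 × 2^11 = 2048
Bit 13: 1 × 2^13 = 8192
Sum = 2 + 64 + 256 + 2048 + 8192
= 10562


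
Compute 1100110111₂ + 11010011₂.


Align and add column by column (LSB to MSB, carry propagating):
  01100110111
+ 00011010011
  -----------
  col 0: 1 + 1 + 0 (carry in) = 2 → bit 0, carry out 1
  col 1: 1 + 1 + 1 (carry in) = 3 → bit 1, carry out 1
  col 2: 1 + 0 + 1 (carry in) = 2 → bit 0, carry out 1
  col 3: 0 + 0 + 1 (carry in) = 1 → bit 1, carry out 0
  col 4: 1 + 1 + 0 (carry in) = 2 → bit 0, carry out 1
  col 5: 1 + 0 + 1 (carry in) = 2 → bit 0, carry out 1
  col 6: 0 + 1 + 1 (carry in) = 2 → bit 0, carry out 1
  col 7: 0 + 1 + 1 (carry in) = 2 → bit 0, carry out 1
  col 8: 1 + 0 + 1 (carry in) = 2 → bit 0, carry out 1
  col 9: 1 + 0 + 1 (carry in) = 2 → bit 0, carry out 1
  col 10: 0 + 0 + 1 (carry in) = 1 → bit 1, carry out 0
Reading bits MSB→LSB: 10000001010
Strip leading zeros: 10000001010
= 10000001010


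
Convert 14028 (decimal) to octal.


Divide by 8 repeatedly:
14028 ÷ 8 = 1753 remainder 4
1753 ÷ 8 = 219 remainder 1
219 ÷ 8 = 27 remainder 3
27 ÷ 8 = 3 remainder 3
3 ÷ 8 = 0 remainder 3
Reading remainders bottom-up:
= 0o33314


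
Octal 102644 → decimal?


Positional values:
Position 0: 4 × 8^0 = 4
Position 1: 4 × 8^1 = 32
Position 2: 6 × 8^2 = 384
Position 3: 2 × 8^3 = 1024
Position 4: 0 × 8^4 = 0
Position 5: 1 × 8^5 = 32768
Sum = 4 + 32 + 384 + 1024 + 0 + 32768
= 34212


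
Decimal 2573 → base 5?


Divide by 5 repeatedly:
2573 ÷ 5 = 514 remainder 3
514 ÷ 5 = 102 remainder 4
102 ÷ 5 = 20 remainder 2
20 ÷ 5 = 4 remainder 0
4 ÷ 5 = 0 remainder 4
Reading remainders bottom-up:
= 40243


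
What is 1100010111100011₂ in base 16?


Group into 4-bit nibbles: 1100010111100011
  1100 = C
  0101 = 5
  1110 = E
  0011 = 3
= 0xC5E3


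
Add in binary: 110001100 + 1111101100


Align and add column by column (LSB to MSB, carry propagating):
  00110001100
+ 01111101100
  -----------
  col 0: 0 + 0 + 0 (carry in) = 0 → bit 0, carry out 0
  col 1: 0 + 0 + 0 (carry in) = 0 → bit 0, carry out 0
  col 2: 1 + 1 + 0 (carry in) = 2 → bit 0, carry out 1
  col 3: 1 + 1 + 1 (carry in) = 3 → bit 1, carry out 1
  col 4: 0 + 0 + 1 (carry in) = 1 → bit 1, carry out 0
  col 5: 0 + 1 + 0 (carry in) = 1 → bit 1, carry out 0
  col 6: 0 + 1 + 0 (carry in) = 1 → bit 1, carry out 0
  col 7: 1 + 1 + 0 (carry in) = 2 → bit 0, carry out 1
  col 8: 1 + 1 + 1 (carry in) = 3 → bit 1, carry out 1
  col 9: 0 + 1 + 1 (carry in) = 2 → bit 0, carry out 1
  col 10: 0 + 0 + 1 (carry in) = 1 → bit 1, carry out 0
Reading bits MSB→LSB: 10101111000
Strip leading zeros: 10101111000
= 10101111000


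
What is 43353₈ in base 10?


Positional values:
Position 0: 3 × 8^0 = 3
Position 1: 5 × 8^1 = 40
Position 2: 3 × 8^2 = 192
Position 3: 3 × 8^3 = 1536
Position 4: 4 × 8^4 = 16384
Sum = 3 + 40 + 192 + 1536 + 16384
= 18155


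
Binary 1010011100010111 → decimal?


Positional values:
Bit 0: 1 × 2^0 = 1
Bit 1: 1 × 2^1 = 2
Bit 2: 1 × 2^2 = 4
Bit 4: 1 × 2^4 = 16
Bit 8: 1 × 2^8 = 256
Bit 9: 1 × 2^9 = 512
Bit 10: 1 × 2^10 = 1024
Bit 13: 1 × 2^13 = 8192
Bit 15: 1 × 2^15 = 32768
Sum = 1 + 2 + 4 + 16 + 256 + 512 + 1024 + 8192 + 32768
= 42775


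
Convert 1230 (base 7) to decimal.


Positional values (base 7):
  0 × 7^0 = 0 × 1 = 0
  3 × 7^1 = 3 × 7 = 21
  2 × 7^2 = 2 × 49 = 98
  1 × 7^3 = 1 × 343 = 343
Sum = 0 + 21 + 98 + 343
= 462


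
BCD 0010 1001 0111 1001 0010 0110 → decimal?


Each 4-bit group → digit:
  0010 → 2
  1001 → 9
  0111 → 7
  1001 → 9
  0010 → 2
  0110 → 6
= 297926


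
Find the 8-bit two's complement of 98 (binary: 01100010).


Original: 01100010
Step 1 - Invert all bits: 10011101
Step 2 - Add 1: 10011101 + 1
= 10011110 (represents -98)


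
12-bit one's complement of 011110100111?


Original: 011110100111
Invert all bits:
  bit 0: 0 → 1
  bit 1: 1 → 0
  bit 2: 1 → 0
  bit 3: 1 → 0
  bit 4: 1 → 0
  bit 5: 0 → 1
  bit 6: 1 → 0
  bit 7: 0 → 1
  bit 8: 0 → 1
  bit 9: 1 → 0
  bit 10: 1 → 0
  bit 11: 1 → 0
= 100001011000


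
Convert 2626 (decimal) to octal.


Divide by 8 repeatedly:
2626 ÷ 8 = 328 remainder 2
328 ÷ 8 = 41 remainder 0
41 ÷ 8 = 5 remainder 1
5 ÷ 8 = 0 remainder 5
Reading remainders bottom-up:
= 0o5102


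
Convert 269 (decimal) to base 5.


Divide by 5 repeatedly:
269 ÷ 5 = 53 remainder 4
53 ÷ 5 = 10 remainder 3
10 ÷ 5 = 2 remainder 0
2 ÷ 5 = 0 remainder 2
Reading remainders bottom-up:
= 2034


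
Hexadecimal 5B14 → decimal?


Positional values:
Position 0: 4 × 16^0 = 4 × 1 = 4
Position 1: 1 × 16^1 = 1 × 16 = 16
Position 2: B × 16^2 = 11 × 256 = 2816
Position 3: 5 × 16^3 = 5 × 4096 = 20480
Sum = 4 + 16 + 2816 + 20480
= 23316


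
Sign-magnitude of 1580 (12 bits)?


Sign bit: 0 (positive)
Magnitude: 1580 = 11000101100
= 011000101100


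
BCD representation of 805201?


Each digit → 4-bit binary:
  8 → 1000
  0 → 0000
  5 → 0101
  2 → 0010
  0 → 0000
  1 → 0001
= 1000 0000 0101 0010 0000 0001


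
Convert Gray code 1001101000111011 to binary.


Gray code: 1001101000111011
MSB stays the same: 1
Each subsequent bit = prev_binary XOR current_gray:
  B[1] = 1 XOR 0 = 1
  B[2] = 1 XOR 0 = 1
  B[3] = 1 XOR 1 = 0
  B[4] = 0 XOR 1 = 1
  B[5] = 1 XOR 0 = 1
  B[6] = 1 XOR 1 = 0
  B[7] = 0 XOR 0 = 0
  B[8] = 0 XOR 0 = 0
  B[9] = 0 XOR 0 = 0
  B[10] = 0 XOR 1 = 1
  B[11] = 1 XOR 1 = 0
  B[12] = 0 XOR 1 = 1
  B[13] = 1 XOR 0 = 1
  B[14] = 1 XOR 1 = 0
  B[15] = 0 XOR 1 = 1
= 1110110000101101 (60461 decimal)


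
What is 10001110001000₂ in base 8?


Group into 3-bit groups: 010001110001000
  010 = 2
  001 = 1
  110 = 6
  001 = 1
  000 = 0
= 0o21610


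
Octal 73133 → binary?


Each octal digit → 3 binary bits:
  7 = 111
  3 = 011
  1 = 001
  3 = 011
  3 = 011
Concatenate: 111 011 001 011 011
= 111011001011011


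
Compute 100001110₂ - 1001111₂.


Align and subtract column by column (LSB to MSB, borrowing when needed):
  100001110
- 001001111
  ---------
  col 0: (0 - 0 borrow-in) - 1 → borrow from next column: (0+2) - 1 = 1, borrow out 1
  col 1: (1 - 1 borrow-in) - 1 → borrow from next column: (0+2) - 1 = 1, borrow out 1
  col 2: (1 - 1 borrow-in) - 1 → borrow from next column: (0+2) - 1 = 1, borrow out 1
  col 3: (1 - 1 borrow-in) - 1 → borrow from next column: (0+2) - 1 = 1, borrow out 1
  col 4: (0 - 1 borrow-in) - 0 → borrow from next column: (-1+2) - 0 = 1, borrow out 1
  col 5: (0 - 1 borrow-in) - 0 → borrow from next column: (-1+2) - 0 = 1, borrow out 1
  col 6: (0 - 1 borrow-in) - 1 → borrow from next column: (-1+2) - 1 = 0, borrow out 1
  col 7: (0 - 1 borrow-in) - 0 → borrow from next column: (-1+2) - 0 = 1, borrow out 1
  col 8: (1 - 1 borrow-in) - 0 → 0 - 0 = 0, borrow out 0
Reading bits MSB→LSB: 010111111
Strip leading zeros: 10111111
= 10111111


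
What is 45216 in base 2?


Divide by 2 repeatedly:
45216 ÷ 2 = 22608 remainder 0
22608 ÷ 2 = 11304 remainder 0
11304 ÷ 2 = 5652 remainder 0
5652 ÷ 2 = 2826 remainder 0
2826 ÷ 2 = 1413 remainder 0
1413 ÷ 2 = 706 remainder 1
706 ÷ 2 = 353 remainder 0
353 ÷ 2 = 176 remainder 1
176 ÷ 2 = 88 remainder 0
88 ÷ 2 = 44 remainder 0
44 ÷ 2 = 22 remainder 0
22 ÷ 2 = 11 remainder 0
11 ÷ 2 = 5 remainder 1
5 ÷ 2 = 2 remainder 1
2 ÷ 2 = 1 remainder 0
1 ÷ 2 = 0 remainder 1
Reading remainders bottom-up:
= 1011000010100000


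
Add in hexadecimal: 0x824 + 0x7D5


Align and add column by column (LSB to MSB, each column mod 16 with carry):
  0824
+ 07D5
  ----
  col 0: 4(4) + 5(5) + 0 (carry in) = 9 → 9(9), carry out 0
  col 1: 2(2) + D(13) + 0 (carry in) = 15 → F(15), carry out 0
  col 2: 8(8) + 7(7) + 0 (carry in) = 15 → F(15), carry out 0
  col 3: 0(0) + 0(0) + 0 (carry in) = 0 → 0(0), carry out 0
Reading digits MSB→LSB: 0FF9
Strip leading zeros: FF9
= 0xFF9


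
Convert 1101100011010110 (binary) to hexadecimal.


Group into 4-bit nibbles: 1101100011010110
  1101 = D
  1000 = 8
  1101 = D
  0110 = 6
= 0xD8D6


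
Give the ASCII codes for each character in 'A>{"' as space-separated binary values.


String: 'A>{"'  (4 characters)
Per-character ASCII lookup:
  'A': uppercase starts at 65: 'A' = 65 + 0 = 65 → 1000001
  '>': special character: '>' = 62 → 111110
  '{': special character: '{' = 123 → 1111011
  '"': special character: '"' = 34 → 100010
= 1000001 111110 1111011 100010


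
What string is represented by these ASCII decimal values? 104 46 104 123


Codes (decimal): 104 46 104 123
Per-code ASCII lookup:
  104  (range 97-122: lowercase, 104 - 97 = 7) → 'h'
  46  (special character) → '.'
  104  (range 97-122: lowercase, 104 - 97 = 7) → 'h'
  123  (special character) → '{'
= 'h.h{'


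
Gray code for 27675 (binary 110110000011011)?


Binary: 110110000011011
Gray code: G = B XOR (B >> 1)
B >> 1 = 011011000001101
110110000011011 XOR 011011000001101:
  1 XOR 0 = 1
  1 XOR 1 = 0
  0 XOR 1 = 1
  1 XOR 0 = 1
  1 XOR 1 = 0
  0 XOR 1 = 1
  0 XOR 0 = 0
  0 XOR 0 = 0
  0 XOR 0 = 0
  0 XOR 0 = 0
  1 XOR 0 = 1
  1 XOR 1 = 0
  0 XOR 1 = 1
  1 XOR 0 = 1
  1 XOR 1 = 0
= 101101000010110


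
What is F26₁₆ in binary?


Each hex digit → 4 binary bits:
  F = 1111
  2 = 0010
  6 = 0110
Concatenate: 1111 0010 0110
= 111100100110


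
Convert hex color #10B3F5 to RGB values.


Hex: #10B3F5
R = 10₁₆ = 16
G = B3₁₆ = 179
B = F5₁₆ = 245
= RGB(16, 179, 245)


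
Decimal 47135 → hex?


Divide by 16 repeatedly:
47135 ÷ 16 = 2945 remainder 15 (F)
2945 ÷ 16 = 184 remainder 1 (1)
184 ÷ 16 = 11 remainder 8 (8)
11 ÷ 16 = 0 remainder 11 (B)
Reading remainders bottom-up:
= 0xB81F


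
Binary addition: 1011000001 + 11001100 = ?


Align and add column by column (LSB to MSB, carry propagating):
  01011000001
+ 00011001100
  -----------
  col 0: 1 + 0 + 0 (carry in) = 1 → bit 1, carry out 0
  col 1: 0 + 0 + 0 (carry in) = 0 → bit 0, carry out 0
  col 2: 0 + 1 + 0 (carry in) = 1 → bit 1, carry out 0
  col 3: 0 + 1 + 0 (carry in) = 1 → bit 1, carry out 0
  col 4: 0 + 0 + 0 (carry in) = 0 → bit 0, carry out 0
  col 5: 0 + 0 + 0 (carry in) = 0 → bit 0, carry out 0
  col 6: 1 + 1 + 0 (carry in) = 2 → bit 0, carry out 1
  col 7: 1 + 1 + 1 (carry in) = 3 → bit 1, carry out 1
  col 8: 0 + 0 + 1 (carry in) = 1 → bit 1, carry out 0
  col 9: 1 + 0 + 0 (carry in) = 1 → bit 1, carry out 0
  col 10: 0 + 0 + 0 (carry in) = 0 → bit 0, carry out 0
Reading bits MSB→LSB: 01110001101
Strip leading zeros: 1110001101
= 1110001101


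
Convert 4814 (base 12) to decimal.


Positional values (base 12):
  4 × 12^0 = 4 × 1 = 4
  1 × 12^1 = 1 × 12 = 12
  8 × 12^2 = 8 × 144 = 1152
  4 × 12^3 = 4 × 1728 = 6912
Sum = 4 + 12 + 1152 + 6912
= 8080


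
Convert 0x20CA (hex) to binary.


Each hex digit → 4 binary bits:
  2 = 0010
  0 = 0000
  C = 1100
  A = 1010
Concatenate: 0010 0000 1100 1010
= 0010000011001010


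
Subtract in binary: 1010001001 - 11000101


Align and subtract column by column (LSB to MSB, borrowing when needed):
  1010001001
- 0011000101
  ----------
  col 0: (1 - 0 borrow-in) - 1 → 1 - 1 = 0, borrow out 0
  col 1: (0 - 0 borrow-in) - 0 → 0 - 0 = 0, borrow out 0
  col 2: (0 - 0 borrow-in) - 1 → borrow from next column: (0+2) - 1 = 1, borrow out 1
  col 3: (1 - 1 borrow-in) - 0 → 0 - 0 = 0, borrow out 0
  col 4: (0 - 0 borrow-in) - 0 → 0 - 0 = 0, borrow out 0
  col 5: (0 - 0 borrow-in) - 0 → 0 - 0 = 0, borrow out 0
  col 6: (0 - 0 borrow-in) - 1 → borrow from next column: (0+2) - 1 = 1, borrow out 1
  col 7: (1 - 1 borrow-in) - 1 → borrow from next column: (0+2) - 1 = 1, borrow out 1
  col 8: (0 - 1 borrow-in) - 0 → borrow from next column: (-1+2) - 0 = 1, borrow out 1
  col 9: (1 - 1 borrow-in) - 0 → 0 - 0 = 0, borrow out 0
Reading bits MSB→LSB: 0111000100
Strip leading zeros: 111000100
= 111000100


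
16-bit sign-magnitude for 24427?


Sign bit: 0 (positive)
Magnitude: 24427 = 101111101101011
= 0101111101101011


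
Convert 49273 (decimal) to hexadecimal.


Divide by 16 repeatedly:
49273 ÷ 16 = 3079 remainder 9 (9)
3079 ÷ 16 = 192 remainder 7 (7)
192 ÷ 16 = 12 remainder 0 (0)
12 ÷ 16 = 0 remainder 12 (C)
Reading remainders bottom-up:
= 0xC079


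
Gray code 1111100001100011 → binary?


Gray code: 1111100001100011
MSB stays the same: 1
Each subsequent bit = prev_binary XOR current_gray:
  B[1] = 1 XOR 1 = 0
  B[2] = 0 XOR 1 = 1
  B[3] = 1 XOR 1 = 0
  B[4] = 0 XOR 1 = 1
  B[5] = 1 XOR 0 = 1
  B[6] = 1 XOR 0 = 1
  B[7] = 1 XOR 0 = 1
  B[8] = 1 XOR 0 = 1
  B[9] = 1 XOR 1 = 0
  B[10] = 0 XOR 1 = 1
  B[11] = 1 XOR 0 = 1
  B[12] = 1 XOR 0 = 1
  B[13] = 1 XOR 0 = 1
  B[14] = 1 XOR 1 = 0
  B[15] = 0 XOR 1 = 1
= 1010111110111101 (44989 decimal)


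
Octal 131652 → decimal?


Positional values:
Position 0: 2 × 8^0 = 2
Position 1: 5 × 8^1 = 40
Position 2: 6 × 8^2 = 384
Position 3: 1 × 8^3 = 512
Position 4: 3 × 8^4 = 12288
Position 5: 1 × 8^5 = 32768
Sum = 2 + 40 + 384 + 512 + 12288 + 32768
= 45994


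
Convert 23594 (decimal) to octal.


Divide by 8 repeatedly:
23594 ÷ 8 = 2949 remainder 2
2949 ÷ 8 = 368 remainder 5
368 ÷ 8 = 46 remainder 0
46 ÷ 8 = 5 remainder 6
5 ÷ 8 = 0 remainder 5
Reading remainders bottom-up:
= 0o56052


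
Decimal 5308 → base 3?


Divide by 3 repeatedly:
5308 ÷ 3 = 1769 remainder 1
1769 ÷ 3 = 589 remainder 2
589 ÷ 3 = 196 remainder 1
196 ÷ 3 = 65 remainder 1
65 ÷ 3 = 21 remainder 2
21 ÷ 3 = 7 remainder 0
7 ÷ 3 = 2 remainder 1
2 ÷ 3 = 0 remainder 2
Reading remainders bottom-up:
= 21021121


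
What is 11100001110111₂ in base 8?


Group into 3-bit groups: 011100001110111
  011 = 3
  100 = 4
  001 = 1
  110 = 6
  111 = 7
= 0o34167


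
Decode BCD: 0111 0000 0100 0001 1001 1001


Each 4-bit group → digit:
  0111 → 7
  0000 → 0
  0100 → 4
  0001 → 1
  1001 → 9
  1001 → 9
= 704199


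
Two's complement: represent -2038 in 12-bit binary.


Original: 011111110110
Step 1 - Invert all bits: 100000001001
Step 2 - Add 1: 100000001001 + 1
= 100000001010 (represents -2038)


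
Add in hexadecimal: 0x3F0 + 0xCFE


Align and add column by column (LSB to MSB, each column mod 16 with carry):
  03F0
+ 0CFE
  ----
  col 0: 0(0) + E(14) + 0 (carry in) = 14 → E(14), carry out 0
  col 1: F(15) + F(15) + 0 (carry in) = 30 → E(14), carry out 1
  col 2: 3(3) + C(12) + 1 (carry in) = 16 → 0(0), carry out 1
  col 3: 0(0) + 0(0) + 1 (carry in) = 1 → 1(1), carry out 0
Reading digits MSB→LSB: 10EE
Strip leading zeros: 10EE
= 0x10EE


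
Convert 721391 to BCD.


Each digit → 4-bit binary:
  7 → 0111
  2 → 0010
  1 → 0001
  3 → 0011
  9 → 1001
  1 → 0001
= 0111 0010 0001 0011 1001 0001


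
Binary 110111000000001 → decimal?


Positional values:
Bit 0: 1 × 2^0 = 1
Bit 9: 1 × 2^9 = 512
Bit 10: 1 × 2^10 = 1024
Bit 11: 1 × 2^11 = 2048
Bit 13: 1 × 2^13 = 8192
Bit 14: 1 × 2^14 = 16384
Sum = 1 + 512 + 1024 + 2048 + 8192 + 16384
= 28161


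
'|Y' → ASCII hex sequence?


String: '|Y'  (2 characters)
Per-character ASCII lookup:
  '|': special character: '|' = 124 → 0x7C
  'Y': uppercase starts at 65: 'Y' = 65 + 24 = 89 → 0x59
= 0x7C 0x59


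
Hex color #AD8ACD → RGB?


Hex: #AD8ACD
R = AD₁₆ = 173
G = 8A₁₆ = 138
B = CD₁₆ = 205
= RGB(173, 138, 205)


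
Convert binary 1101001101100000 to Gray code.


Binary: 1101001101100000
Gray code: G = B XOR (B >> 1)
B >> 1 = 0110100110110000
1101001101100000 XOR 0110100110110000:
  1 XOR 0 = 1
  1 XOR 1 = 0
  0 XOR 1 = 1
  1 XOR 0 = 1
  0 XOR 1 = 1
  0 XOR 0 = 0
  1 XOR 0 = 1
  1 XOR 1 = 0
  0 XOR 1 = 1
  1 XOR 0 = 1
  1 XOR 1 = 0
  0 XOR 1 = 1
  0 XOR 0 = 0
  0 XOR 0 = 0
  0 XOR 0 = 0
  0 XOR 0 = 0
= 1011101011010000


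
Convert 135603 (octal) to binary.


Each octal digit → 3 binary bits:
  1 = 001
  3 = 011
  5 = 101
  6 = 110
  0 = 000
  3 = 011
Concatenate: 001 011 101 110 000 011
= 001011101110000011


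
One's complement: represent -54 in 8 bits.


Original: 00110110
Invert all bits:
  bit 0: 0 → 1
  bit 1: 0 → 1
  bit 2: 1 → 0
  bit 3: 1 → 0
  bit 4: 0 → 1
  bit 5: 1 → 0
  bit 6: 1 → 0
  bit 7: 0 → 1
= 11001001


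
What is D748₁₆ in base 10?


Positional values:
Position 0: 8 × 16^0 = 8 × 1 = 8
Position 1: 4 × 16^1 = 4 × 16 = 64
Position 2: 7 × 16^2 = 7 × 256 = 1792
Position 3: D × 16^3 = 13 × 4096 = 53248
Sum = 8 + 64 + 1792 + 53248
= 55112


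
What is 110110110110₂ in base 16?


Group into 4-bit nibbles: 110110110110
  1101 = D
  1011 = B
  0110 = 6
= 0xDB6


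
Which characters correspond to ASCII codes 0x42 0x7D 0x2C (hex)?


Codes (hex): 0x42 0x7D 0x2C
Per-code ASCII lookup:
  0x42 = 66  (range 65-90: uppercase, 66 - 65 = 1) → 'B'
  0x7D = 125  (special character) → '}'
  0x2C = 44  (special character) → ','
= 'B},'


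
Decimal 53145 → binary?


Divide by 2 repeatedly:
53145 ÷ 2 = 26572 remainder 1
26572 ÷ 2 = 13286 remainder 0
13286 ÷ 2 = 6643 remainder 0
6643 ÷ 2 = 3321 remainder 1
3321 ÷ 2 = 1660 remainder 1
1660 ÷ 2 = 830 remainder 0
830 ÷ 2 = 415 remainder 0
415 ÷ 2 = 207 remainder 1
207 ÷ 2 = 103 remainder 1
103 ÷ 2 = 51 remainder 1
51 ÷ 2 = 25 remainder 1
25 ÷ 2 = 12 remainder 1
12 ÷ 2 = 6 remainder 0
6 ÷ 2 = 3 remainder 0
3 ÷ 2 = 1 remainder 1
1 ÷ 2 = 0 remainder 1
Reading remainders bottom-up:
= 1100111110011001


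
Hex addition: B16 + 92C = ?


Align and add column by column (LSB to MSB, each column mod 16 with carry):
  0B16
+ 092C
  ----
  col 0: 6(6) + C(12) + 0 (carry in) = 18 → 2(2), carry out 1
  col 1: 1(1) + 2(2) + 1 (carry in) = 4 → 4(4), carry out 0
  col 2: B(11) + 9(9) + 0 (carry in) = 20 → 4(4), carry out 1
  col 3: 0(0) + 0(0) + 1 (carry in) = 1 → 1(1), carry out 0
Reading digits MSB→LSB: 1442
Strip leading zeros: 1442
= 0x1442


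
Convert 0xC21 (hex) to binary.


Each hex digit → 4 binary bits:
  C = 1100
  2 = 0010
  1 = 0001
Concatenate: 1100 0010 0001
= 110000100001


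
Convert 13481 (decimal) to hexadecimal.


Divide by 16 repeatedly:
13481 ÷ 16 = 842 remainder 9 (9)
842 ÷ 16 = 52 remainder 10 (A)
52 ÷ 16 = 3 remainder 4 (4)
3 ÷ 16 = 0 remainder 3 (3)
Reading remainders bottom-up:
= 0x34A9


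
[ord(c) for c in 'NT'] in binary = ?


String: 'NT'  (2 characters)
Per-character ASCII lookup:
  'N': uppercase starts at 65: 'N' = 65 + 13 = 78 → 1001110
  'T': uppercase starts at 65: 'T' = 65 + 19 = 84 → 1010100
= 1001110 1010100


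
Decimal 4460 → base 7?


Divide by 7 repeatedly:
4460 ÷ 7 = 637 remainder 1
637 ÷ 7 = 91 remainder 0
91 ÷ 7 = 13 remainder 0
13 ÷ 7 = 1 remainder 6
1 ÷ 7 = 0 remainder 1
Reading remainders bottom-up:
= 16001


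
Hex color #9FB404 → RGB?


Hex: #9FB404
R = 9F₁₆ = 159
G = B4₁₆ = 180
B = 04₁₆ = 4
= RGB(159, 180, 4)


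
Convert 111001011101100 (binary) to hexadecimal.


Group into 4-bit nibbles: 0111001011101100
  0111 = 7
  0010 = 2
  1110 = E
  1100 = C
= 0x72EC


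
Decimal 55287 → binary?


Divide by 2 repeatedly:
55287 ÷ 2 = 27643 remainder 1
27643 ÷ 2 = 13821 remainder 1
13821 ÷ 2 = 6910 remainder 1
6910 ÷ 2 = 3455 remainder 0
3455 ÷ 2 = 1727 remainder 1
1727 ÷ 2 = 863 remainder 1
863 ÷ 2 = 431 remainder 1
431 ÷ 2 = 215 remainder 1
215 ÷ 2 = 107 remainder 1
107 ÷ 2 = 53 remainder 1
53 ÷ 2 = 26 remainder 1
26 ÷ 2 = 13 remainder 0
13 ÷ 2 = 6 remainder 1
6 ÷ 2 = 3 remainder 0
3 ÷ 2 = 1 remainder 1
1 ÷ 2 = 0 remainder 1
Reading remainders bottom-up:
= 1101011111110111


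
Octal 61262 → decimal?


Positional values:
Position 0: 2 × 8^0 = 2
Position 1: 6 × 8^1 = 48
Position 2: 2 × 8^2 = 128
Position 3: 1 × 8^3 = 512
Position 4: 6 × 8^4 = 24576
Sum = 2 + 48 + 128 + 512 + 24576
= 25266


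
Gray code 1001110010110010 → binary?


Gray code: 1001110010110010
MSB stays the same: 1
Each subsequent bit = prev_binary XOR current_gray:
  B[1] = 1 XOR 0 = 1
  B[2] = 1 XOR 0 = 1
  B[3] = 1 XOR 1 = 0
  B[4] = 0 XOR 1 = 1
  B[5] = 1 XOR 1 = 0
  B[6] = 0 XOR 0 = 0
  B[7] = 0 XOR 0 = 0
  B[8] = 0 XOR 1 = 1
  B[9] = 1 XOR 0 = 1
  B[10] = 1 XOR 1 = 0
  B[11] = 0 XOR 1 = 1
  B[12] = 1 XOR 0 = 1
  B[13] = 1 XOR 0 = 1
  B[14] = 1 XOR 1 = 0
  B[15] = 0 XOR 0 = 0
= 1110100011011100 (59612 decimal)


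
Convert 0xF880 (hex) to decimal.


Positional values:
Position 0: 0 × 16^0 = 0 × 1 = 0
Position 1: 8 × 16^1 = 8 × 16 = 128
Position 2: 8 × 16^2 = 8 × 256 = 2048
Position 3: F × 16^3 = 15 × 4096 = 61440
Sum = 0 + 128 + 2048 + 61440
= 63616


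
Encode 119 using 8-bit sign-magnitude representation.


Sign bit: 0 (positive)
Magnitude: 119 = 1110111
= 01110111


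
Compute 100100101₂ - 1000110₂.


Align and subtract column by column (LSB to MSB, borrowing when needed):
  100100101
- 001000110
  ---------
  col 0: (1 - 0 borrow-in) - 0 → 1 - 0 = 1, borrow out 0
  col 1: (0 - 0 borrow-in) - 1 → borrow from next column: (0+2) - 1 = 1, borrow out 1
  col 2: (1 - 1 borrow-in) - 1 → borrow from next column: (0+2) - 1 = 1, borrow out 1
  col 3: (0 - 1 borrow-in) - 0 → borrow from next column: (-1+2) - 0 = 1, borrow out 1
  col 4: (0 - 1 borrow-in) - 0 → borrow from next column: (-1+2) - 0 = 1, borrow out 1
  col 5: (1 - 1 borrow-in) - 0 → 0 - 0 = 0, borrow out 0
  col 6: (0 - 0 borrow-in) - 1 → borrow from next column: (0+2) - 1 = 1, borrow out 1
  col 7: (0 - 1 borrow-in) - 0 → borrow from next column: (-1+2) - 0 = 1, borrow out 1
  col 8: (1 - 1 borrow-in) - 0 → 0 - 0 = 0, borrow out 0
Reading bits MSB→LSB: 011011111
Strip leading zeros: 11011111
= 11011111


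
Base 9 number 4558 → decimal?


Positional values (base 9):
  8 × 9^0 = 8 × 1 = 8
  5 × 9^1 = 5 × 9 = 45
  5 × 9^2 = 5 × 81 = 405
  4 × 9^3 = 4 × 729 = 2916
Sum = 8 + 45 + 405 + 2916
= 3374


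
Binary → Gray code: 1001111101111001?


Binary: 1001111101111001
Gray code: G = B XOR (B >> 1)
B >> 1 = 0100111110111100
1001111101111001 XOR 0100111110111100:
  1 XOR 0 = 1
  0 XOR 1 = 1
  0 XOR 0 = 0
  1 XOR 0 = 1
  1 XOR 1 = 0
  1 XOR 1 = 0
  1 XOR 1 = 0
  1 XOR 1 = 0
  0 XOR 1 = 1
  1 XOR 0 = 1
  1 XOR 1 = 0
  1 XOR 1 = 0
  1 XOR 1 = 0
  0 XOR 1 = 1
  0 XOR 0 = 0
  1 XOR 0 = 1
= 1101000011000101


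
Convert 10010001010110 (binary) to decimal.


Positional values:
Bit 1: 1 × 2^1 = 2
Bit 2: 1 × 2^2 = 4
Bit 4: 1 × 2^4 = 16
Bit 6: 1 × 2^6 = 64
Bit 10: 1 × 2^10 = 1024
Bit 13: 1 × 2^13 = 8192
Sum = 2 + 4 + 16 + 64 + 1024 + 8192
= 9302


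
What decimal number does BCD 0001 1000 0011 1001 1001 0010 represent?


Each 4-bit group → digit:
  0001 → 1
  1000 → 8
  0011 → 3
  1001 → 9
  1001 → 9
  0010 → 2
= 183992


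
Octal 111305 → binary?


Each octal digit → 3 binary bits:
  1 = 001
  1 = 001
  1 = 001
  3 = 011
  0 = 000
  5 = 101
Concatenate: 001 001 001 011 000 101
= 001001001011000101


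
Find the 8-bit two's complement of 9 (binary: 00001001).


Original: 00001001
Step 1 - Invert all bits: 11110110
Step 2 - Add 1: 11110110 + 1
= 11110111 (represents -9)


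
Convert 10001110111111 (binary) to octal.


Group into 3-bit groups: 010001110111111
  010 = 2
  001 = 1
  110 = 6
  111 = 7
  111 = 7
= 0o21677


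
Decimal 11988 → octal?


Divide by 8 repeatedly:
11988 ÷ 8 = 1498 remainder 4
1498 ÷ 8 = 187 remainder 2
187 ÷ 8 = 23 remainder 3
23 ÷ 8 = 2 remainder 7
2 ÷ 8 = 0 remainder 2
Reading remainders bottom-up:
= 0o27324


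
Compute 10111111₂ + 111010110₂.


Align and add column by column (LSB to MSB, carry propagating):
  0010111111
+ 0111010110
  ----------
  col 0: 1 + 0 + 0 (carry in) = 1 → bit 1, carry out 0
  col 1: 1 + 1 + 0 (carry in) = 2 → bit 0, carry out 1
  col 2: 1 + 1 + 1 (carry in) = 3 → bit 1, carry out 1
  col 3: 1 + 0 + 1 (carry in) = 2 → bit 0, carry out 1
  col 4: 1 + 1 + 1 (carry in) = 3 → bit 1, carry out 1
  col 5: 1 + 0 + 1 (carry in) = 2 → bit 0, carry out 1
  col 6: 0 + 1 + 1 (carry in) = 2 → bit 0, carry out 1
  col 7: 1 + 1 + 1 (carry in) = 3 → bit 1, carry out 1
  col 8: 0 + 1 + 1 (carry in) = 2 → bit 0, carry out 1
  col 9: 0 + 0 + 1 (carry in) = 1 → bit 1, carry out 0
Reading bits MSB→LSB: 1010010101
Strip leading zeros: 1010010101
= 1010010101


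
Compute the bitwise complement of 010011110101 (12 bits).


Original: 010011110101
Invert all bits:
  bit 0: 0 → 1
  bit 1: 1 → 0
  bit 2: 0 → 1
  bit 3: 0 → 1
  bit 4: 1 → 0
  bit 5: 1 → 0
  bit 6: 1 → 0
  bit 7: 1 → 0
  bit 8: 0 → 1
  bit 9: 1 → 0
  bit 10: 0 → 1
  bit 11: 1 → 0
= 101100001010


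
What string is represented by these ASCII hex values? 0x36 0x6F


Codes (hex): 0x36 0x6F
Per-code ASCII lookup:
  0x36 = 54  (range 48-57: digits, 54 - 48 = 6) → '6'
  0x6F = 111  (range 97-122: lowercase, 111 - 97 = 14) → 'o'
= '6o'


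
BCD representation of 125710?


Each digit → 4-bit binary:
  1 → 0001
  2 → 0010
  5 → 0101
  7 → 0111
  1 → 0001
  0 → 0000
= 0001 0010 0101 0111 0001 0000


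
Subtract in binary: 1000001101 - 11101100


Align and subtract column by column (LSB to MSB, borrowing when needed):
  1000001101
- 0011101100
  ----------
  col 0: (1 - 0 borrow-in) - 0 → 1 - 0 = 1, borrow out 0
  col 1: (0 - 0 borrow-in) - 0 → 0 - 0 = 0, borrow out 0
  col 2: (1 - 0 borrow-in) - 1 → 1 - 1 = 0, borrow out 0
  col 3: (1 - 0 borrow-in) - 1 → 1 - 1 = 0, borrow out 0
  col 4: (0 - 0 borrow-in) - 0 → 0 - 0 = 0, borrow out 0
  col 5: (0 - 0 borrow-in) - 1 → borrow from next column: (0+2) - 1 = 1, borrow out 1
  col 6: (0 - 1 borrow-in) - 1 → borrow from next column: (-1+2) - 1 = 0, borrow out 1
  col 7: (0 - 1 borrow-in) - 1 → borrow from next column: (-1+2) - 1 = 0, borrow out 1
  col 8: (0 - 1 borrow-in) - 0 → borrow from next column: (-1+2) - 0 = 1, borrow out 1
  col 9: (1 - 1 borrow-in) - 0 → 0 - 0 = 0, borrow out 0
Reading bits MSB→LSB: 0100100001
Strip leading zeros: 100100001
= 100100001


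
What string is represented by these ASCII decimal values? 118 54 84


Codes (decimal): 118 54 84
Per-code ASCII lookup:
  118  (range 97-122: lowercase, 118 - 97 = 21) → 'v'
  54  (range 48-57: digits, 54 - 48 = 6) → '6'
  84  (range 65-90: uppercase, 84 - 65 = 19) → 'T'
= 'v6T'


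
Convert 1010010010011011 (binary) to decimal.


Positional values:
Bit 0: 1 × 2^0 = 1
Bit 1: 1 × 2^1 = 2
Bit 3: 1 × 2^3 = 8
Bit 4: 1 × 2^4 = 16
Bit 7: 1 × 2^7 = 128
Bit 10: 1 × 2^10 = 1024
Bit 13: 1 × 2^13 = 8192
Bit 15: 1 × 2^15 = 32768
Sum = 1 + 2 + 8 + 16 + 128 + 1024 + 8192 + 32768
= 42139


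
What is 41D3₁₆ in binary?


Each hex digit → 4 binary bits:
  4 = 0100
  1 = 0001
  D = 1101
  3 = 0011
Concatenate: 0100 0001 1101 0011
= 0100000111010011
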